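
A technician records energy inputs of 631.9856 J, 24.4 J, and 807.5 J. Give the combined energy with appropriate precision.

1463.9 J

631.9856 J + 24.4 J + 807.5 J = 1463.8856 J.
Addition/subtraction keeps the fewest decimal places: 631.9856 → 4 decimal places, 24.4 → 1 decimal place, 807.5 → 1 decimal place; limit is 1.
Rounded to 1 decimal place: 1463.9 J.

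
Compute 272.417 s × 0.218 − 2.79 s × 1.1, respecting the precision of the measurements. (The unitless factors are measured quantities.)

56.3 s

272.417 × 0.218 = 59.386906 → 59.4 s (3 s.f., last digit at the 10^-1 place).
2.79 × 1.1 = 3.069 → 3.1 s (2 s.f., last digit at the 10^-1 place).
Difference: 56.317906 s; keep the coarser place, 10^-1.
Result: 56.3 s.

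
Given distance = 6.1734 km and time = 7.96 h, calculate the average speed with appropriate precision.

average speed = 6.1734 km ÷ 7.96 h = 0.775552763819… km/h.
6.1734 has 5 significant figures; 7.96 has 3.
Division/multiplication keeps the fewest: 3 significant figures.
Rounded: 0.776 km/h.

0.776 km/h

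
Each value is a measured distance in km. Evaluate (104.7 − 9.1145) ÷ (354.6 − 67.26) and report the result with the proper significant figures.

3.33 × 10⁻¹

104.7 − 9.1145 = 95.5855, limited to 1 d.p. → 3 s.f.; 354.6 − 67.26 = 287.34, limited to 1 d.p. → 4 s.f.
Carrying full precision, 95.5855 ÷ 287.34 = 0.332656434886…; keep min(3, 4) = 3 s.f.
Rounded to 3 significant figures: 3.33 × 10⁻¹.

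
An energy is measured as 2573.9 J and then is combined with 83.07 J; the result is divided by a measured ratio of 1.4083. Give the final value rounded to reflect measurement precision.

2573.9 J + 83.07 J = 2656.97 J; the sum is limited to 1 decimal place (5 s.f.).
Carrying full precision, 2656.97 ÷ 1.4083 = 1886.65057161… J; 1.4083 has 5 s.f., so the result keeps min(5, 5) = 5 s.f.
Rounded to 5 significant figures: 1886.7 J.

1886.7 J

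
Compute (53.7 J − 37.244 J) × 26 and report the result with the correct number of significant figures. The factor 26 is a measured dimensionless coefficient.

53.7 J − 37.244 J = 16.456 J; the difference is limited to 1 decimal place (3 s.f.).
Carrying full precision, 16.456 × 26 = 427.856 J; 26 has 2 s.f., so the result keeps min(3, 2) = 2 s.f.
Rounded to 2 significant figures: 4.3 × 10^2 J.

4.3 × 10^2 J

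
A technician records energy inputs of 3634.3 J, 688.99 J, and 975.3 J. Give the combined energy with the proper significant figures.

3634.3 J + 688.99 J + 975.3 J = 5298.59 J.
Addition/subtraction keeps the fewest decimal places: 3634.3 → 1 decimal place, 688.99 → 2 decimal places, 975.3 → 1 decimal place; limit is 1.
Rounded to 1 decimal place: 5298.6 J.

5298.6 J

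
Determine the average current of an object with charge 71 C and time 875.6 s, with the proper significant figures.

0.081 A

average current = 71 C ÷ 875.6 s = 0.0810872544541… A.
71 has 2 significant figures; 875.6 has 4.
Division/multiplication keeps the fewest: 2 significant figures.
Rounded: 0.081 A.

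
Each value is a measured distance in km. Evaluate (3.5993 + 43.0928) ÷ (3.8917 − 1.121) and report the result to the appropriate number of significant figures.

3.5993 + 43.0928 = 46.6921, limited to 4 d.p. → 6 s.f.; 3.8917 − 1.121 = 2.7707, limited to 3 d.p. → 4 s.f.
Carrying full precision, 46.6921 ÷ 2.7707 = 16.8520951384…; keep min(6, 4) = 4 s.f.
Rounded to 4 significant figures: 16.85.

16.85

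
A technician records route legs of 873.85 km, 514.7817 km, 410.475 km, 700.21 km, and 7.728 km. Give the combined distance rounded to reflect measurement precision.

2507.04 km

873.85 km + 514.7817 km + 410.475 km + 700.21 km + 7.728 km = 2507.0447 km.
Addition/subtraction keeps the fewest decimal places: 873.85 → 2 decimal places, 514.7817 → 4 decimal places, 410.475 → 3 decimal places, 700.21 → 2 decimal places, 7.728 → 3 decimal places; limit is 2.
Rounded to 2 decimal places: 2507.04 km.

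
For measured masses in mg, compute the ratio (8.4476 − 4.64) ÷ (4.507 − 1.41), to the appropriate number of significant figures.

1.23

8.4476 − 4.64 = 3.8076, limited to 2 d.p. → 3 s.f.; 4.507 − 1.41 = 3.097, limited to 2 d.p. → 3 s.f.
Carrying full precision, 3.8076 ÷ 3.097 = 1.22944785276…; keep min(3, 3) = 3 s.f.
Rounded to 3 significant figures: 1.23.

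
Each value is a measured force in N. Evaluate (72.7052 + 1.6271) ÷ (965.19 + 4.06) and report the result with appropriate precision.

72.7052 + 1.6271 = 74.3323, limited to 4 d.p. → 6 s.f.; 965.19 + 4.06 = 969.25, limited to 2 d.p. → 5 s.f.
Carrying full precision, 74.3323 ÷ 969.25 = 0.076690533918…; keep min(6, 5) = 5 s.f.
Rounded to 5 significant figures: 0.076691.

0.076691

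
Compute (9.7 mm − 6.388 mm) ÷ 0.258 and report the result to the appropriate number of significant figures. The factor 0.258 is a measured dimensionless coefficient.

9.7 mm − 6.388 mm = 3.312 mm; the difference is limited to 1 decimal place (2 s.f.).
Carrying full precision, 3.312 ÷ 0.258 = 12.8372093023… mm; 0.258 has 3 s.f., so the result keeps min(2, 3) = 2 s.f.
Rounded to 2 significant figures: 13 mm.

13 mm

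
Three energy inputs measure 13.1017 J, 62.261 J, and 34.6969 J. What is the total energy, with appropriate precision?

110.060 J

13.1017 J + 62.261 J + 34.6969 J = 110.0596 J.
Addition/subtraction keeps the fewest decimal places: 13.1017 → 4 decimal places, 62.261 → 3 decimal places, 34.6969 → 4 decimal places; limit is 3.
Rounded to 3 decimal places: 110.060 J.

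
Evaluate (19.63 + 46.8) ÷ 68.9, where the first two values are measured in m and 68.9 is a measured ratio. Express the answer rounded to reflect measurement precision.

0.964 m

19.63 m + 46.8 m = 66.43 m; the sum is limited to 1 decimal place (3 s.f.).
Carrying full precision, 66.43 ÷ 68.9 = 0.964150943396… m; 68.9 has 3 s.f., so the result keeps min(3, 3) = 3 s.f.
Rounded to 3 significant figures: 0.964 m.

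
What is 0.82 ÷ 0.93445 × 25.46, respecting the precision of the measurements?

0.82 ÷ 0.93445 × 25.46 = 22.3416983252…
Multiplication/division keeps the fewest significant figures: 0.82 → 2 s.f., 0.93445 → 5 s.f., 25.46 → 4 s.f.; limit is 2.
Rounded to 2 significant figures: 22.

22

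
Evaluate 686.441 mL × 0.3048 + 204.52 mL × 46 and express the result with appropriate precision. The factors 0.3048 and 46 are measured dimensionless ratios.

9.6 × 10^3 mL

686.441 × 0.3048 = 209.2272168 → 209.2 mL (4 s.f., last digit at the 10^-1 place).
204.52 × 46 = 9407.92 → 9.4 × 10^3 mL (2 s.f., last digit at the 10^2 place).
Sum: 9617.1472168 mL; keep the coarser place, 10^2.
Result: 9.6 × 10^3 mL.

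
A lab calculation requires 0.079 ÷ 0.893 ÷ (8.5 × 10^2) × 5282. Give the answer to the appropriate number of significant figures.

0.55

0.079 ÷ 0.893 ÷ (8.5 × 10^2) × 5282 = 0.549737171464…
Multiplication/division keeps the fewest significant figures: 0.079 → 2 s.f., 0.893 → 3 s.f., 8.5 × 10^2 → 2 s.f., 5282 → 4 s.f.; limit is 2.
Rounded to 2 significant figures: 0.55.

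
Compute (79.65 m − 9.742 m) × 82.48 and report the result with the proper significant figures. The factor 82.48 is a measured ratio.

5766 m

79.65 m − 9.742 m = 69.908 m; the difference is limited to 2 decimal places (4 s.f.).
Carrying full precision, 69.908 × 82.48 = 5766.01184 m; 82.48 has 4 s.f., so the result keeps min(4, 4) = 4 s.f.
Rounded to 4 significant figures: 5766 m.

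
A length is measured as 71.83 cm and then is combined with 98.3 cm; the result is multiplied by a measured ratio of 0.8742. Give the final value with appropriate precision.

71.83 cm + 98.3 cm = 170.13 cm; the sum is limited to 1 decimal place (4 s.f.).
Carrying full precision, 170.13 × 0.8742 = 148.727646 cm; 0.8742 has 4 s.f., so the result keeps min(4, 4) = 4 s.f.
Rounded to 4 significant figures: 148.7 cm.

148.7 cm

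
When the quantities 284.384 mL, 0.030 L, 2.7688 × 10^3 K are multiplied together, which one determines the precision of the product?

0.030 L

284.384 mL → 6 s.f.; 0.030 L → 2 s.f.; 2.7688 × 10^3 K → 5 s.f.
The fewest is 2 significant figures, from 0.030 L.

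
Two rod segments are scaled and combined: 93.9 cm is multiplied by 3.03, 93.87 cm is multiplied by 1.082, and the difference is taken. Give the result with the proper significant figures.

183 cm

93.9 × 3.03 = 284.517 → 285 cm (3 s.f., last digit at the 10^0 place).
93.87 × 1.082 = 101.56734 → 101.6 cm (4 s.f., last digit at the 10^-1 place).
Difference: 182.94966 cm; keep the coarser place, 10^0.
Result: 183 cm.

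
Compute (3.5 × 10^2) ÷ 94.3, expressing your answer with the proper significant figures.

3.7

(3.5 × 10^2) ÷ 94.3 = 3.71155885472…
Multiplication/division keeps the fewest significant figures: 3.5 × 10^2 → 2 s.f., 94.3 → 3 s.f.; limit is 2.
Rounded to 2 significant figures: 3.7.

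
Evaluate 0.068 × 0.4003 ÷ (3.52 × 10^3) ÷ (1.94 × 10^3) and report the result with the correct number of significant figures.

4.0 × 10^-9

0.068 × 0.4003 ÷ (3.52 × 10^3) ÷ (1.94 × 10^3) = 3.98611761949 × 10^-9…
Multiplication/division keeps the fewest significant figures: 0.068 → 2 s.f., 0.4003 → 4 s.f., 3.52 × 10^3 → 3 s.f., 1.94 × 10^3 → 3 s.f.; limit is 2.
Rounded to 2 significant figures: 4.0 × 10^-9.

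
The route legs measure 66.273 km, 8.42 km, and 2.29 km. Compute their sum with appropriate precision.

66.273 km + 8.42 km + 2.29 km = 76.983 km.
Addition/subtraction keeps the fewest decimal places: 66.273 → 3 decimal places, 8.42 → 2 decimal places, 2.29 → 2 decimal places; limit is 2.
Rounded to 2 decimal places: 76.98 km.

76.98 km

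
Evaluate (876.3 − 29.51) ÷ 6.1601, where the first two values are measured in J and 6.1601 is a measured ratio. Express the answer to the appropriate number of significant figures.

876.3 J − 29.51 J = 846.79 J; the difference is limited to 1 decimal place (4 s.f.).
Carrying full precision, 846.79 ÷ 6.1601 = 137.463677538… J; 6.1601 has 5 s.f., so the result keeps min(4, 5) = 4 s.f.
Rounded to 4 significant figures: 1.375 × 10^2 J.

1.375 × 10^2 J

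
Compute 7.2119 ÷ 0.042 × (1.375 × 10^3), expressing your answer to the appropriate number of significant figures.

7.2119 ÷ 0.042 × (1.375 × 10^3) = 236103.869048…
Multiplication/division keeps the fewest significant figures: 7.2119 → 5 s.f., 0.042 → 2 s.f., 1.375 × 10^3 → 4 s.f.; limit is 2.
Rounded to 2 significant figures: 2.4 × 10^5.

2.4 × 10^5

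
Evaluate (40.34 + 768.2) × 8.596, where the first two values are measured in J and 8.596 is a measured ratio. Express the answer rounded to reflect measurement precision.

6.950 × 10^3 J

40.34 J + 768.2 J = 808.54 J; the sum is limited to 1 decimal place (4 s.f.).
Carrying full precision, 808.54 × 8.596 = 6950.20984 J; 8.596 has 4 s.f., so the result keeps min(4, 4) = 4 s.f.
Rounded to 4 significant figures: 6.950 × 10^3 J.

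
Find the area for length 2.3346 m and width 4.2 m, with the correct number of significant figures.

9.8 m²

area = 2.3346 m × 4.2 m = 9.80532 m².
2.3346 has 5 significant figures; 4.2 has 2.
Division/multiplication keeps the fewest: 2 significant figures.
Rounded: 9.8 m².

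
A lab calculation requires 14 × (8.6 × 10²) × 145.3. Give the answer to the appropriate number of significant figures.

14 × (8.6 × 10²) × 145.3 = 1749412
Multiplication/division keeps the fewest significant figures: 14 → 2 s.f., 8.6 × 10² → 2 s.f., 145.3 → 4 s.f.; limit is 2.
Rounded to 2 significant figures: 1.7 × 10⁶.

1.7 × 10⁶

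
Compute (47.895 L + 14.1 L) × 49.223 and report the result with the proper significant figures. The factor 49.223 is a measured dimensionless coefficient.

3.05 × 10^3 L

47.895 L + 14.1 L = 61.995 L; the sum is limited to 1 decimal place (3 s.f.).
Carrying full precision, 61.995 × 49.223 = 3051.579885 L; 49.223 has 5 s.f., so the result keeps min(3, 5) = 3 s.f.
Rounded to 3 significant figures: 3.05 × 10^3 L.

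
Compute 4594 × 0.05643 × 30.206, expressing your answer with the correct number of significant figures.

4594 × 0.05643 × 30.206 = 7830.58592052
Multiplication/division keeps the fewest significant figures: 4594 → 4 s.f., 0.05643 → 4 s.f., 30.206 → 5 s.f.; limit is 4.
Rounded to 4 significant figures: 7831.

7831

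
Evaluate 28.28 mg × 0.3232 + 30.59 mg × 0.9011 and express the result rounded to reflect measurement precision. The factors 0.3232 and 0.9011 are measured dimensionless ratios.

36.70 mg

28.28 × 0.3232 = 9.140096 → 9.140 mg (4 s.f., last digit at the 10^-3 place).
30.59 × 0.9011 = 27.564649 → 27.56 mg (4 s.f., last digit at the 10^-2 place).
Sum: 36.704745 mg; keep the coarser place, 10^-2.
Result: 36.70 mg.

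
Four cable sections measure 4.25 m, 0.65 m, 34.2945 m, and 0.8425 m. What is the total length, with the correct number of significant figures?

4.25 m + 0.65 m + 34.2945 m + 0.8425 m = 40.0370 m.
Addition/subtraction keeps the fewest decimal places: 4.25 → 2 decimal places, 0.65 → 2 decimal places, 34.2945 → 4 decimal places, 0.8425 → 4 decimal places; limit is 2.
Rounded to 2 decimal places: 40.04 m.

40.04 m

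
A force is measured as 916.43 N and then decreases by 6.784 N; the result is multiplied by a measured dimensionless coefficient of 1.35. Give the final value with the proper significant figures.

1.23 × 10³ N

916.43 N − 6.784 N = 909.646 N; the difference is limited to 2 decimal places (5 s.f.).
Carrying full precision, 909.646 × 1.35 = 1228.0221 N; 1.35 has 3 s.f., so the result keeps min(5, 3) = 3 s.f.
Rounded to 3 significant figures: 1.23 × 10³ N.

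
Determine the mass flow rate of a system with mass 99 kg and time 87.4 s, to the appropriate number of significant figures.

1.1 kg/s

mass flow rate = 99 kg ÷ 87.4 s = 1.13272311213… kg/s.
99 has 2 significant figures; 87.4 has 3.
Division/multiplication keeps the fewest: 2 significant figures.
Rounded: 1.1 kg/s.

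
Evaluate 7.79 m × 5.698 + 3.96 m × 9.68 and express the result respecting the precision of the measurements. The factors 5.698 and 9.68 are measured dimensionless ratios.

7.79 × 5.698 = 44.38742 → 44.4 m (3 s.f., last digit at the 10^-1 place).
3.96 × 9.68 = 38.3328 → 38.3 m (3 s.f., last digit at the 10^-1 place).
Sum: 82.72022 m; keep the coarser place, 10^-1.
Result: 82.7 m.

82.7 m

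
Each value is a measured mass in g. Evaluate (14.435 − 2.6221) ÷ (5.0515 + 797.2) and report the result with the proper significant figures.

0.01472

14.435 − 2.6221 = 11.8129, limited to 3 d.p. → 5 s.f.; 5.0515 + 797.2 = 802.2515, limited to 1 d.p. → 4 s.f.
Carrying full precision, 11.8129 ÷ 802.2515 = 0.0147246842169…; keep min(5, 4) = 4 s.f.
Rounded to 4 significant figures: 0.01472.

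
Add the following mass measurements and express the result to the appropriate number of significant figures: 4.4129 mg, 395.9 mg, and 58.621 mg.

4.4129 mg + 395.9 mg + 58.621 mg = 458.9339 mg.
Addition/subtraction keeps the fewest decimal places: 4.4129 → 4 decimal places, 395.9 → 1 decimal place, 58.621 → 3 decimal places; limit is 1.
Rounded to 1 decimal place: 458.9 mg.

458.9 mg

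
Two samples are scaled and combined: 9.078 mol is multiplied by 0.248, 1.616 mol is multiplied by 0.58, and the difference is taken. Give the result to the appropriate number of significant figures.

9.078 × 0.248 = 2.251344 → 2.25 mol (3 s.f., last digit at the 10^-2 place).
1.616 × 0.58 = 0.93728 → 0.94 mol (2 s.f., last digit at the 10^-2 place).
Difference: 1.314064 mol; keep the coarser place, 10^-2.
Result: 1.31 mol.

1.31 mol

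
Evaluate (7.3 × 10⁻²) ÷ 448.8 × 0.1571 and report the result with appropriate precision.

(7.3 × 10⁻²) ÷ 448.8 × 0.1571 = 0.0000255532531194…
Multiplication/division keeps the fewest significant figures: 7.3 × 10⁻² → 2 s.f., 448.8 → 4 s.f., 0.1571 → 4 s.f.; limit is 2.
Rounded to 2 significant figures: 2.6 × 10⁻⁵.

2.6 × 10⁻⁵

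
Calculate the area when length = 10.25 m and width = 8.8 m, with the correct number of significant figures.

90. m²

area = 10.25 m × 8.8 m = 90.2 m².
10.25 has 4 significant figures; 8.8 has 2.
Division/multiplication keeps the fewest: 2 significant figures.
Rounded: 90. m².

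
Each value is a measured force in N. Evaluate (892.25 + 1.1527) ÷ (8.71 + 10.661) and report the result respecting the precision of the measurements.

46.12

892.25 + 1.1527 = 893.4027, limited to 2 d.p. → 5 s.f.; 8.71 + 10.661 = 19.371, limited to 2 d.p. → 4 s.f.
Carrying full precision, 893.4027 ÷ 19.371 = 46.120628775…; keep min(5, 4) = 4 s.f.
Rounded to 4 significant figures: 46.12.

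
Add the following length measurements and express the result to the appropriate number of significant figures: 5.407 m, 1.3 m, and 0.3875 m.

5.407 m + 1.3 m + 0.3875 m = 7.0945 m.
Addition/subtraction keeps the fewest decimal places: 5.407 → 3 decimal places, 1.3 → 1 decimal place, 0.3875 → 4 decimal places; limit is 1.
Rounded to 1 decimal place: 7.1 m.

7.1 m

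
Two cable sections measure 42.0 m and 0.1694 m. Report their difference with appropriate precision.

41.8 m

42.0 m − 0.1694 m = 41.8306 m.
Addition/subtraction keeps the fewest decimal places: 42.0 → 1 decimal place, 0.1694 → 4 decimal places; limit is 1.
Rounded to 1 decimal place: 41.8 m.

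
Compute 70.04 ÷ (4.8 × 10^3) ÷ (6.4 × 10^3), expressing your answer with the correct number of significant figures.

70.04 ÷ (4.8 × 10^3) ÷ (6.4 × 10^3) = 0.00000227994791667…
Multiplication/division keeps the fewest significant figures: 70.04 → 4 s.f., 4.8 × 10^3 → 2 s.f., 6.4 × 10^3 → 2 s.f.; limit is 2.
Rounded to 2 significant figures: 2.3 × 10^-6.

2.3 × 10^-6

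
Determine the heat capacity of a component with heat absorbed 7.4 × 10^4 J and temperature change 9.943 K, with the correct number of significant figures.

7.4 × 10^3 J/K

heat capacity = 7.4 × 10^4 J ÷ 9.943 K = 7442.42180428… J/K.
7.4 × 10^4 has 2 significant figures; 9.943 has 4.
Division/multiplication keeps the fewest: 2 significant figures.
Rounded: 7.4 × 10^3 J/K.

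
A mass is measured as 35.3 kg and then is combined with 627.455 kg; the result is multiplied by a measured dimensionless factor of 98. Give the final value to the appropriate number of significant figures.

35.3 kg + 627.455 kg = 662.755 kg; the sum is limited to 1 decimal place (4 s.f.).
Carrying full precision, 662.755 × 98 = 64949.99 kg; 98 has 2 s.f., so the result keeps min(4, 2) = 2 s.f.
Rounded to 2 significant figures: 6.5 × 10⁴ kg.

6.5 × 10⁴ kg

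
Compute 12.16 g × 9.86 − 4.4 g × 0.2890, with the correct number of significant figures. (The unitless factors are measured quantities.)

12.16 × 9.86 = 119.8976 → 120. g (3 s.f., last digit at the 10^0 place).
4.4 × 0.2890 = 1.2716 → 1.3 g (2 s.f., last digit at the 10^-1 place).
Difference: 118.626 g; keep the coarser place, 10^0.
Result: 119 g.

119 g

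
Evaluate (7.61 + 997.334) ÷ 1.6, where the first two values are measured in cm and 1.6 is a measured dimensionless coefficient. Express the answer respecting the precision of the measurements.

7.61 cm + 997.334 cm = 1004.944 cm; the sum is limited to 2 decimal places (6 s.f.).
Carrying full precision, 1004.944 ÷ 1.6 = 628.09 cm; 1.6 has 2 s.f., so the result keeps min(6, 2) = 2 s.f.
Rounded to 2 significant figures: 6.3 × 10^2 cm.

6.3 × 10^2 cm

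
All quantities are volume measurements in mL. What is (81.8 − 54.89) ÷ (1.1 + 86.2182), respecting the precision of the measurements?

81.8 − 54.89 = 26.91, limited to 1 d.p. → 3 s.f.; 1.1 + 86.2182 = 87.3182, limited to 1 d.p. → 3 s.f.
Carrying full precision, 26.91 ÷ 87.3182 = 0.308183173726…; keep min(3, 3) = 3 s.f.
Rounded to 3 significant figures: 0.308.

0.308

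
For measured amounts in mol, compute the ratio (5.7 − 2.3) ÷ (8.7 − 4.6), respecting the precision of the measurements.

5.7 − 2.3 = 3.4, limited to 1 d.p. → 2 s.f.; 8.7 − 4.6 = 4.1, limited to 1 d.p. → 2 s.f.
Carrying full precision, 3.4 ÷ 4.1 = 0.829268292683…; keep min(2, 2) = 2 s.f.
Rounded to 2 significant figures: 0.83.

0.83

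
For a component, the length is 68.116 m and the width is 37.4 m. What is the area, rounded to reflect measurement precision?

area = 68.116 m × 37.4 m = 2547.5384 m².
68.116 has 5 significant figures; 37.4 has 3.
Division/multiplication keeps the fewest: 3 significant figures.
Rounded: 2.55 × 10^3 m².

2.55 × 10^3 m²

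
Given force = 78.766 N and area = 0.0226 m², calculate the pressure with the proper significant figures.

pressure = 78.766 N ÷ 0.0226 m² = 3485.22123894… Pa.
78.766 has 5 significant figures; 0.0226 has 3.
Division/multiplication keeps the fewest: 3 significant figures.
Rounded: 3.49 × 10³ Pa.

3.49 × 10³ Pa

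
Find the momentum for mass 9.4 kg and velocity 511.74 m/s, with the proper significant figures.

momentum = 9.4 kg × 511.74 m/s = 4810.356 kg·m/s.
9.4 has 2 significant figures; 511.74 has 5.
Division/multiplication keeps the fewest: 2 significant figures.
Rounded: 4.8 × 10^3 kg·m/s.

4.8 × 10^3 kg·m/s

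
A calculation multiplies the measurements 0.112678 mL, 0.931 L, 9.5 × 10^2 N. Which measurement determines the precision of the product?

0.112678 mL → 6 s.f.; 0.931 L → 3 s.f.; 9.5 × 10^2 N → 2 s.f.
The fewest is 2 significant figures, from 9.5 × 10^2 N.

9.5 × 10^2 N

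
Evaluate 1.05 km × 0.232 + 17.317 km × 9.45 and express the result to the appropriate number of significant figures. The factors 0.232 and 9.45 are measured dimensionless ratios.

164 km

1.05 × 0.232 = 0.2436 → 0.244 km (3 s.f., last digit at the 10^-3 place).
17.317 × 9.45 = 163.64565 → 164 km (3 s.f., last digit at the 10^0 place).
Sum: 163.88925 km; keep the coarser place, 10^0.
Result: 164 km.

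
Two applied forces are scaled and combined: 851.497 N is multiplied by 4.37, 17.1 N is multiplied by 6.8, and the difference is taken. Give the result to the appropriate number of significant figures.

3.60 × 10^3 N

851.497 × 4.37 = 3721.04189 → 3.72 × 10^3 N (3 s.f., last digit at the 10^1 place).
17.1 × 6.8 = 116.28 → 1.2 × 10^2 N (2 s.f., last digit at the 10^1 place).
Difference: 3604.76189 N; keep the coarser place, 10^1.
Result: 3.60 × 10^3 N.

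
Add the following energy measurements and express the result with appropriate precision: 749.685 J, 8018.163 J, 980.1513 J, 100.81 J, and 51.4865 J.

9900.30 J

749.685 J + 8018.163 J + 980.1513 J + 100.81 J + 51.4865 J = 9900.2958 J.
Addition/subtraction keeps the fewest decimal places: 749.685 → 3 decimal places, 8018.163 → 3 decimal places, 980.1513 → 4 decimal places, 100.81 → 2 decimal places, 51.4865 → 4 decimal places; limit is 2.
Rounded to 2 decimal places: 9900.30 J.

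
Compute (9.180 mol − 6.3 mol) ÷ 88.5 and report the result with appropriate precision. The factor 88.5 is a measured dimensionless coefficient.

0.033 mol

9.180 mol − 6.3 mol = 2.880 mol; the difference is limited to 1 decimal place (2 s.f.).
Carrying full precision, 2.880 ÷ 88.5 = 0.0325423728814… mol; 88.5 has 3 s.f., so the result keeps min(2, 3) = 2 s.f.
Rounded to 2 significant figures: 0.033 mol.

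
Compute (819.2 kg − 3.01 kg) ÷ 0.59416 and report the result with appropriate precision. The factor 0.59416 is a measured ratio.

1374 kg

819.2 kg − 3.01 kg = 816.19 kg; the difference is limited to 1 decimal place (4 s.f.).
Carrying full precision, 816.19 ÷ 0.59416 = 1373.6872223… kg; 0.59416 has 5 s.f., so the result keeps min(4, 5) = 4 s.f.
Rounded to 4 significant figures: 1374 kg.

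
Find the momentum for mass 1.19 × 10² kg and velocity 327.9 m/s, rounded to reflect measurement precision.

momentum = 1.19 × 10² kg × 327.9 m/s = 39020.1 kg·m/s.
1.19 × 10² has 3 significant figures; 327.9 has 4.
Division/multiplication keeps the fewest: 3 significant figures.
Rounded: 3.90 × 10⁴ kg·m/s.

3.90 × 10⁴ kg·m/s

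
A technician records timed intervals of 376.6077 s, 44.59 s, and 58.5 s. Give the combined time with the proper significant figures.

376.6077 s + 44.59 s + 58.5 s = 479.6977 s.
Addition/subtraction keeps the fewest decimal places: 376.6077 → 4 decimal places, 44.59 → 2 decimal places, 58.5 → 1 decimal place; limit is 1.
Rounded to 1 decimal place: 479.7 s.

479.7 s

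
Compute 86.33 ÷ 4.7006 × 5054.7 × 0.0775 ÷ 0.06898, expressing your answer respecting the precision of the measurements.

1.04 × 10^5

86.33 ÷ 4.7006 × 5054.7 × 0.0775 ÷ 0.06898 = 104299.527781…
Multiplication/division keeps the fewest significant figures: 86.33 → 4 s.f., 4.7006 → 5 s.f., 5054.7 → 5 s.f., 0.0775 → 3 s.f., 0.06898 → 4 s.f.; limit is 3.
Rounded to 3 significant figures: 1.04 × 10^5.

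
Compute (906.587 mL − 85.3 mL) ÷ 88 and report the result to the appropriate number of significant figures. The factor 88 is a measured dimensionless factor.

906.587 mL − 85.3 mL = 821.287 mL; the difference is limited to 1 decimal place (4 s.f.).
Carrying full precision, 821.287 ÷ 88 = 9.33280681818… mL; 88 has 2 s.f., so the result keeps min(4, 2) = 2 s.f.
Rounded to 2 significant figures: 9.3 mL.

9.3 mL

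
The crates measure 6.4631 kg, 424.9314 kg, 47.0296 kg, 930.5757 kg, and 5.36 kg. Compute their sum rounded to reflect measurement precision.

6.4631 kg + 424.9314 kg + 47.0296 kg + 930.5757 kg + 5.36 kg = 1414.3598 kg.
Addition/subtraction keeps the fewest decimal places: 6.4631 → 4 decimal places, 424.9314 → 4 decimal places, 47.0296 → 4 decimal places, 930.5757 → 4 decimal places, 5.36 → 2 decimal places; limit is 2.
Rounded to 2 decimal places: 1414.36 kg.

1414.36 kg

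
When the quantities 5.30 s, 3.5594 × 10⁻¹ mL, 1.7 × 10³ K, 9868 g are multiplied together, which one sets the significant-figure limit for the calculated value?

5.30 s → 3 s.f.; 3.5594 × 10⁻¹ mL → 5 s.f.; 1.7 × 10³ K → 2 s.f.; 9868 g → 4 s.f.
The fewest is 2 significant figures, from 1.7 × 10³ K.

1.7 × 10³ K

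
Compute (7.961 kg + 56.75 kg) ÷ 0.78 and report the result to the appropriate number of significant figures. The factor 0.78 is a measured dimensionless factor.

7.961 kg + 56.75 kg = 64.711 kg; the sum is limited to 2 decimal places (4 s.f.).
Carrying full precision, 64.711 ÷ 0.78 = 82.9628205128… kg; 0.78 has 2 s.f., so the result keeps min(4, 2) = 2 s.f.
Rounded to 2 significant figures: 83 kg.

83 kg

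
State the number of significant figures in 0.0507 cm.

3

0.0507: leading zeros are not significant; zeros between nonzero digits are significant.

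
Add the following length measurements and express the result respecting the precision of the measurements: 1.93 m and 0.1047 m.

1.93 m + 0.1047 m = 2.0347 m.
Addition/subtraction keeps the fewest decimal places: 1.93 → 2 decimal places, 0.1047 → 4 decimal places; limit is 2.
Rounded to 2 decimal places: 2.03 m.

2.03 m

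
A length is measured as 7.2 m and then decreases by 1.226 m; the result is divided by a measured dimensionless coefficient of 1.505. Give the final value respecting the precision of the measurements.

4.0 m

7.2 m − 1.226 m = 5.974 m; the difference is limited to 1 decimal place (2 s.f.).
Carrying full precision, 5.974 ÷ 1.505 = 3.96943521595… m; 1.505 has 4 s.f., so the result keeps min(2, 4) = 2 s.f.
Rounded to 2 significant figures: 4.0 m.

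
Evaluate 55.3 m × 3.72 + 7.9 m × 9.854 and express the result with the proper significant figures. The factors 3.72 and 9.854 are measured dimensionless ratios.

284 m

55.3 × 3.72 = 205.716 → 206 m (3 s.f., last digit at the 10^0 place).
7.9 × 9.854 = 77.8466 → 78 m (2 s.f., last digit at the 10^0 place).
Sum: 283.5626 m; keep the coarser place, 10^0.
Result: 284 m.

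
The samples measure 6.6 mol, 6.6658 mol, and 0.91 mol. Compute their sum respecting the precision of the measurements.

14.2 mol

6.6 mol + 6.6658 mol + 0.91 mol = 14.1758 mol.
Addition/subtraction keeps the fewest decimal places: 6.6 → 1 decimal place, 6.6658 → 4 decimal places, 0.91 → 2 decimal places; limit is 1.
Rounded to 1 decimal place: 14.2 mol.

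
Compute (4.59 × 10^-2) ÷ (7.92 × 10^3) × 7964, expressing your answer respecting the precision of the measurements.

(4.59 × 10^-2) ÷ (7.92 × 10^3) × 7964 = 0.046155
Multiplication/division keeps the fewest significant figures: 4.59 × 10^-2 → 3 s.f., 7.92 × 10^3 → 3 s.f., 7964 → 4 s.f.; limit is 3.
Rounded to 3 significant figures: 4.62 × 10^-2.

4.62 × 10^-2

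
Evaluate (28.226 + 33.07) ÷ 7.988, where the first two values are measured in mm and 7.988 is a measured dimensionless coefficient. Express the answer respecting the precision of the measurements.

7.674 mm

28.226 mm + 33.07 mm = 61.296 mm; the sum is limited to 2 decimal places (4 s.f.).
Carrying full precision, 61.296 ÷ 7.988 = 7.6735102654… mm; 7.988 has 4 s.f., so the result keeps min(4, 4) = 4 s.f.
Rounded to 4 significant figures: 7.674 mm.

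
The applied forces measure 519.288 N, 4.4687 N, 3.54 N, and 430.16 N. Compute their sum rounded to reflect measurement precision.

957.46 N

519.288 N + 4.4687 N + 3.54 N + 430.16 N = 957.4567 N.
Addition/subtraction keeps the fewest decimal places: 519.288 → 3 decimal places, 4.4687 → 4 decimal places, 3.54 → 2 decimal places, 430.16 → 2 decimal places; limit is 2.
Rounded to 2 decimal places: 957.46 N.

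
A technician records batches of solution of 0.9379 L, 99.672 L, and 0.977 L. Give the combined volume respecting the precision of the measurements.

0.9379 L + 99.672 L + 0.977 L = 101.5869 L.
Addition/subtraction keeps the fewest decimal places: 0.9379 → 4 decimal places, 99.672 → 3 decimal places, 0.977 → 3 decimal places; limit is 3.
Rounded to 3 decimal places: 101.587 L.

101.587 L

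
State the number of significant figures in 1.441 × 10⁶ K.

4

1.441 × 10⁶: in scientific notation every digit of the coefficient is significant.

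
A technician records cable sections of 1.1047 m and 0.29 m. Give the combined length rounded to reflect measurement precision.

1.39 m

1.1047 m + 0.29 m = 1.3947 m.
Addition/subtraction keeps the fewest decimal places: 1.1047 → 4 decimal places, 0.29 → 2 decimal places; limit is 2.
Rounded to 2 decimal places: 1.39 m.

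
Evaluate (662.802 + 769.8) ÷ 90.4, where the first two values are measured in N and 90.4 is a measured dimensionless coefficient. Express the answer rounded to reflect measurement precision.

662.802 N + 769.8 N = 1432.602 N; the sum is limited to 1 decimal place (5 s.f.).
Carrying full precision, 1432.602 ÷ 90.4 = 15.8473672566… N; 90.4 has 3 s.f., so the result keeps min(5, 3) = 3 s.f.
Rounded to 3 significant figures: 15.8 N.

15.8 N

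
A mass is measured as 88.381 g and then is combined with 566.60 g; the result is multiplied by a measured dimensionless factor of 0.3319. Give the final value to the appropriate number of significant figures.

217.4 g

88.381 g + 566.60 g = 654.981 g; the sum is limited to 2 decimal places (5 s.f.).
Carrying full precision, 654.981 × 0.3319 = 217.3881939 g; 0.3319 has 4 s.f., so the result keeps min(5, 4) = 4 s.f.
Rounded to 4 significant figures: 217.4 g.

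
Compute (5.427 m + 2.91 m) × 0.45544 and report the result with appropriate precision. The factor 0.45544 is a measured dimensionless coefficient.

3.80 m

5.427 m + 2.91 m = 8.337 m; the sum is limited to 2 decimal places (3 s.f.).
Carrying full precision, 8.337 × 0.45544 = 3.79700328 m; 0.45544 has 5 s.f., so the result keeps min(3, 5) = 3 s.f.
Rounded to 3 significant figures: 3.80 m.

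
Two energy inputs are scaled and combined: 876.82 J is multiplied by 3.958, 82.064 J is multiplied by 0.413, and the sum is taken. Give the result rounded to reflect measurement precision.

3504 J

876.82 × 3.958 = 3470.45356 → 3.470 × 10³ J (4 s.f., last digit at the 10^0 place).
82.064 × 0.413 = 33.892432 → 33.9 J (3 s.f., last digit at the 10^-1 place).
Sum: 3504.345992 J; keep the coarser place, 10^0.
Result: 3504 J.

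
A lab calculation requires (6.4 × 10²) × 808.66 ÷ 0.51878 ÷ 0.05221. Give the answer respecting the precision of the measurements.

(6.4 × 10²) × 808.66 ÷ 0.51878 ÷ 0.05221 = 19107726.5471…
Multiplication/division keeps the fewest significant figures: 6.4 × 10² → 2 s.f., 808.66 → 5 s.f., 0.51878 → 5 s.f., 0.05221 → 4 s.f.; limit is 2.
Rounded to 2 significant figures: 1.9 × 10⁷.

1.9 × 10⁷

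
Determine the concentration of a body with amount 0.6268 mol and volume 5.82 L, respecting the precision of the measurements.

concentration = 0.6268 mol ÷ 5.82 L = 0.107697594502… mol/L.
0.6268 has 4 significant figures; 5.82 has 3.
Division/multiplication keeps the fewest: 3 significant figures.
Rounded: 0.108 mol/L.

0.108 mol/L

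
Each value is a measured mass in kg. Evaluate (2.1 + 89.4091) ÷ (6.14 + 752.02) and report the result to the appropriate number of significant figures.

0.121

2.1 + 89.4091 = 91.5091, limited to 1 d.p. → 3 s.f.; 6.14 + 752.02 = 758.16, limited to 2 d.p. → 5 s.f.
Carrying full precision, 91.5091 ÷ 758.16 = 0.120698928986…; keep min(3, 5) = 3 s.f.
Rounded to 3 significant figures: 0.121.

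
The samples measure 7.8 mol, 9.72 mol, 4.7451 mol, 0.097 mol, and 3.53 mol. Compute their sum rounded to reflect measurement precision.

7.8 mol + 9.72 mol + 4.7451 mol + 0.097 mol + 3.53 mol = 25.8921 mol.
Addition/subtraction keeps the fewest decimal places: 7.8 → 1 decimal place, 9.72 → 2 decimal places, 4.7451 → 4 decimal places, 0.097 → 3 decimal places, 3.53 → 2 decimal places; limit is 1.
Rounded to 1 decimal place: 25.9 mol.

25.9 mol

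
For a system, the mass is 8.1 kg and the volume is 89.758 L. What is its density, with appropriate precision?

0.090 kg/L

density = 8.1 kg ÷ 89.758 L = 0.0902426524655… kg/L.
8.1 has 2 significant figures; 89.758 has 5.
Division/multiplication keeps the fewest: 2 significant figures.
Rounded: 0.090 kg/L.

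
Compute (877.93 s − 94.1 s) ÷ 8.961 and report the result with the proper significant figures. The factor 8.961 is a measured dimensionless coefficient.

87.47 s

877.93 s − 94.1 s = 783.83 s; the difference is limited to 1 decimal place (4 s.f.).
Carrying full precision, 783.83 ÷ 8.961 = 87.4712643678… s; 8.961 has 4 s.f., so the result keeps min(4, 4) = 4 s.f.
Rounded to 4 significant figures: 87.47 s.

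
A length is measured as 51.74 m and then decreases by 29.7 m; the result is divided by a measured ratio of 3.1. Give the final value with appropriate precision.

7.1 m

51.74 m − 29.7 m = 22.04 m; the difference is limited to 1 decimal place (3 s.f.).
Carrying full precision, 22.04 ÷ 3.1 = 7.10967741935… m; 3.1 has 2 s.f., so the result keeps min(3, 2) = 2 s.f.
Rounded to 2 significant figures: 7.1 m.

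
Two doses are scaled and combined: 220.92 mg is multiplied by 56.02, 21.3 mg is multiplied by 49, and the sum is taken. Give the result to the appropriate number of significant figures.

1.34 × 10⁴ mg

220.92 × 56.02 = 12375.9384 → 1.238 × 10⁴ mg (4 s.f., last digit at the 10^1 place).
21.3 × 49 = 1043.7 → 1.0 × 10³ mg (2 s.f., last digit at the 10^2 place).
Sum: 13419.6384 mg; keep the coarser place, 10^2.
Result: 1.34 × 10⁴ mg.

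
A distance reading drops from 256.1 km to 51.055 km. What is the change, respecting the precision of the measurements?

205.0 km

256.1 km − 51.055 km = 205.045 km.
Addition/subtraction keeps the fewest decimal places: 256.1 → 1 decimal place, 51.055 → 3 decimal places; limit is 1.
Rounded to 1 decimal place: 205.0 km.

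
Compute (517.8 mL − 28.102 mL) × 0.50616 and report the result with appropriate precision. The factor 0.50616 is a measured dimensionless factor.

517.8 mL − 28.102 mL = 489.698 mL; the difference is limited to 1 decimal place (4 s.f.).
Carrying full precision, 489.698 × 0.50616 = 247.86553968 mL; 0.50616 has 5 s.f., so the result keeps min(4, 5) = 4 s.f.
Rounded to 4 significant figures: 2.479 × 10^2 mL.

2.479 × 10^2 mL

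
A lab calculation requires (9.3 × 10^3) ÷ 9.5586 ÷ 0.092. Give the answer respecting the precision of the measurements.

(9.3 × 10^3) ÷ 9.5586 ÷ 0.092 = 10575.4981401…
Multiplication/division keeps the fewest significant figures: 9.3 × 10^3 → 2 s.f., 9.5586 → 5 s.f., 0.092 → 2 s.f.; limit is 2.
Rounded to 2 significant figures: 1.1 × 10^4.

1.1 × 10^4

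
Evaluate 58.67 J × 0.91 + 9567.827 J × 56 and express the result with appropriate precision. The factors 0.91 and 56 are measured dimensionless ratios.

5.4 × 10⁵ J

58.67 × 0.91 = 53.3897 → 53 J (2 s.f., last digit at the 10^0 place).
9567.827 × 56 = 535798.312 → 5.4 × 10⁵ J (2 s.f., last digit at the 10^4 place).
Sum: 535851.7017 J; keep the coarser place, 10^4.
Result: 5.4 × 10⁵ J.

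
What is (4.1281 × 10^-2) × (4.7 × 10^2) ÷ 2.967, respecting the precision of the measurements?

6.5

(4.1281 × 10^-2) × (4.7 × 10^2) ÷ 2.967 = 6.53928884395…
Multiplication/division keeps the fewest significant figures: 4.1281 × 10^-2 → 5 s.f., 4.7 × 10^2 → 2 s.f., 2.967 → 4 s.f.; limit is 2.
Rounded to 2 significant figures: 6.5.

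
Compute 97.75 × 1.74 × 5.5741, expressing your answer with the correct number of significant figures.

948

97.75 × 1.74 × 5.5741 = 948.0707985
Multiplication/division keeps the fewest significant figures: 97.75 → 4 s.f., 1.74 → 3 s.f., 5.5741 → 5 s.f.; limit is 3.
Rounded to 3 significant figures: 948.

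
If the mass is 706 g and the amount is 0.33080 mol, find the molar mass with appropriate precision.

2.13 × 10³ g/mol

molar mass = 706 g ÷ 0.33080 mol = 2134.22007255… g/mol.
706 has 3 significant figures; 0.33080 has 5.
Division/multiplication keeps the fewest: 3 significant figures.
Rounded: 2.13 × 10³ g/mol.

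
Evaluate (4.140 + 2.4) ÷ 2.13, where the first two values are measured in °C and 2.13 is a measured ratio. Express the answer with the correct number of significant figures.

4.140 °C + 2.4 °C = 6.540 °C; the sum is limited to 1 decimal place (2 s.f.).
Carrying full precision, 6.540 ÷ 2.13 = 3.07042253521… °C; 2.13 has 3 s.f., so the result keeps min(2, 3) = 2 s.f.
Rounded to 2 significant figures: 3.1 °C.

3.1 °C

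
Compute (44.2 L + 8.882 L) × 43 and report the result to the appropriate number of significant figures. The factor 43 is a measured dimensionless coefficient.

2.3 × 10^3 L

44.2 L + 8.882 L = 53.082 L; the sum is limited to 1 decimal place (3 s.f.).
Carrying full precision, 53.082 × 43 = 2282.526 L; 43 has 2 s.f., so the result keeps min(3, 2) = 2 s.f.
Rounded to 2 significant figures: 2.3 × 10^3 L.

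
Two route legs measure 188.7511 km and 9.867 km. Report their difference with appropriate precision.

188.7511 km − 9.867 km = 178.8841 km.
Addition/subtraction keeps the fewest decimal places: 188.7511 → 4 decimal places, 9.867 → 3 decimal places; limit is 3.
Rounded to 3 decimal places: 178.884 km.

178.884 km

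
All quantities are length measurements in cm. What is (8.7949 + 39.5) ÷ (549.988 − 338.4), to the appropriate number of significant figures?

0.228

8.7949 + 39.5 = 48.2949, limited to 1 d.p. → 3 s.f.; 549.988 − 338.4 = 211.588, limited to 1 d.p. → 4 s.f.
Carrying full precision, 48.2949 ÷ 211.588 = 0.228249711704…; keep min(3, 4) = 3 s.f.
Rounded to 3 significant figures: 0.228.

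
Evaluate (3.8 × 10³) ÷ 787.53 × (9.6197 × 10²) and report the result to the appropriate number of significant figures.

4.6 × 10³

(3.8 × 10³) ÷ 787.53 × (9.6197 × 10²) = 4641.71015707…
Multiplication/division keeps the fewest significant figures: 3.8 × 10³ → 2 s.f., 787.53 → 5 s.f., 9.6197 × 10² → 5 s.f.; limit is 2.
Rounded to 2 significant figures: 4.6 × 10³.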